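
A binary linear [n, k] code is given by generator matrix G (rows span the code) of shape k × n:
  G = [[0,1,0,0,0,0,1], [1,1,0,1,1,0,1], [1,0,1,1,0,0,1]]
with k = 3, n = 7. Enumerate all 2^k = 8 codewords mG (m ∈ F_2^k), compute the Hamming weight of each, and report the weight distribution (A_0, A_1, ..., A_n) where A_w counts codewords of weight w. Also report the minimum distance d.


Weight distribution: A_0 = 1, A_2 = 1, A_3 = 3, A_4 = 2, A_5 = 1. Minimum distance d = 2.

Enumerate all 2^3 = 8 messages m ∈ F_2^3.
For each, compute codeword c = mG in F_2^7, then tally its weight.
  m = 000 → c = 0000000, weight = 0.
  m = 100 → c = 0100001, weight = 2.
  m = 010 → c = 1101101, weight = 5.
  m = 110 → c = 1001100, weight = 3.
  m = 001 → c = 1011001, weight = 4.
  m = 101 → c = 1111000, weight = 4.
  m = 011 → c = 0110100, weight = 3.
  m = 111 → c = 0010101, weight = 3.
Tally weights:
  weight 0: 1 codewords.
  weight 2: 1 codewords.
  weight 3: 3 codewords.
  weight 4: 2 codewords.
  weight 5: 1 codewords.
Minimum distance d = smallest w > 0 with A_w > 0 = 2.
Sanity: Σ A_w = 8 = 2^3 = 8 ✓.


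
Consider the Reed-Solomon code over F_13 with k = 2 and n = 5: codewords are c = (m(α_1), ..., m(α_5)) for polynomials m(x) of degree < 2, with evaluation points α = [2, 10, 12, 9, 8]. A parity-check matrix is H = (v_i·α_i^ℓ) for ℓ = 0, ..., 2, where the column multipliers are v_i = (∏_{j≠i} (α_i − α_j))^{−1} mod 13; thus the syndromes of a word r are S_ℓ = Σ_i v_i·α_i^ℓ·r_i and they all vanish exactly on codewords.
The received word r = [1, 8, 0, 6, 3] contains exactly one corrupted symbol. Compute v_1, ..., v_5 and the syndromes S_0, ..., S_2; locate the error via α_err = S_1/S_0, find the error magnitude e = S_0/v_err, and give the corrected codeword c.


S = (9, 3, 1), error at position 4, error magnitude e = 7, c = [1, 8, 0, 12, 3].

Step 1: column multipliers v_i = (∏_{j≠i}(α_i − α_j))^{−1} mod 13.
  i = 1 (α = 2): (2−10)(2−12)(2−9)(2−8) = (−8)·(−10)·(−7)·(−6) = 3360 ≡ 6, so v_1 = 6^{−1} = 11 (mod 13).
  i = 2 (α = 10): (10−2)(10−12)(10−9)(10−8) = 8·(−2)·1·2 = −32 ≡ 7, so v_2 = 7^{−1} = 2 (mod 13).
  i = 3 (α = 12): (12−2)(12−10)(12−9)(12−8) = 10·2·3·4 = 240 ≡ 6, so v_3 = 6^{−1} = 11 (mod 13).
  i = 4 (α = 9): (9−2)(9−10)(9−12)(9−8) = 7·(−1)·(−3)·1 = 21 ≡ 8, so v_4 = 8^{−1} = 5 (mod 13).
  i = 5 (α = 8): (8−2)(8−10)(8−12)(8−9) = 6·(−2)·(−4)·(−1) = −48 ≡ 4, so v_5 = 4^{−1} = 10 (mod 13).
  v = [11, 2, 11, 5, 10].
Step 2: syndromes of r = [1, 8, 0, 6, 3] (all sums mod 13).
  S_0 = Σ v_i r_i = 11·1 + 2·8 + 11·0 + 5·6 + 10·3 = 87 ≡ 9.
  S_1 = Σ v_i α_i r_i = 11·2·1 + 2·10·8 + 11·12·0 + 5·9·6 + 10·8·3 = 692 ≡ 3.
  α_i^2 mod 13 = [4, 9, 1, 3, 12].
  S_2 = Σ v_i α_i^2 r_i = 11·4·1 + 2·9·8 + 11·1·0 + 5·3·6 + 10·12·3 = 638 ≡ 1.
  S = (9, 3, 1) ≠ 0, so r is not a codeword (an error is present).
Step 3: locate the error. For a single error e at position i, S_ℓ = v_i·e·α_i^ℓ, so α_err = S_1/S_0.
  S_0^{−1} = 9^{−1} = 3 (mod 13), so α_err = 3·3 = 9 ≡ 9 = α_4. Error position i = 4.
  Consistency check: S_2/S_1 = 1·9 = 9 ≡ 9 = α_err ✓ (single-error assumption holds).
Step 4: error magnitude e = S_0/v_4 = S_0·∏_{j≠4}(α_4 − α_j) = 9·8 = 72 ≡ 7 (mod 13).
Step 5: correct position 4: c_4 = r_4 − e = 6 − 7 ≡ 12 (mod 13). Hence c = [1, 8, 0, 12, 3].
  Check: interpolating c through the α_i gives m(x) = 9 + 9·x (degree < 2) with m(α_i) = c_i for every i, so c is indeed a codeword.


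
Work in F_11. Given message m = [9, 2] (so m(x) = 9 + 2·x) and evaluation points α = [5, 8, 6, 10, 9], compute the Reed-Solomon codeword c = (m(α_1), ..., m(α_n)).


c = [8, 3, 10, 7, 5]

Message polynomial: m(x) = 9 + 2·x (mod 11).
For each evaluation point α_i, compute m(α_i) mod 11:
  α_1 = 5: Horner steps 2 → 8, so m(5) = 8.
  α_2 = 8: Horner steps 2 → 3, so m(8) = 3.
  α_3 = 6: Horner steps 2 → 10, so m(6) = 10.
  α_4 = 10: Horner steps 2 → 7, so m(10) = 7.
  α_5 = 9: Horner steps 2 → 5, so m(9) = 5.
Codeword c = [8, 3, 10, 7, 5] ∈ F_11^5.


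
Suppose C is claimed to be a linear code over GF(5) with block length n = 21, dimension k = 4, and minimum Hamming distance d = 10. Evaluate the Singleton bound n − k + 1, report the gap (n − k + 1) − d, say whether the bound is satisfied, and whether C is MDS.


Singleton RHS = n − k + 1 = 18, slack = 8, bound satisfied, not MDS.

Singleton bound: d ≤ n − k + 1.
Here n = 21, k = 4, so n − k + 1 = 18.
Given d = 10, check d ≤ 18: YES.
Slack = (n − k + 1) − d = 8.
The code is NOT MDS (slack = 8 > 0).
Description: the claimed parameters are [21, 4, 10]_5; such a code would be non-MDS.


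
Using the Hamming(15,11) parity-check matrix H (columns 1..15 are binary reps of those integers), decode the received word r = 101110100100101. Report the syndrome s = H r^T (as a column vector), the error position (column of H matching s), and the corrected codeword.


s = (1, 1, 0, 0)^T, error position = 12, corrected codeword c = 101110100101101

Compute s = H r^T mod 2 one row at a time:
  s_1 = 0 + 0 + 1 + 0 + 0 + 1 + 0 + 1 = 3 ≡ 1 (mod 2).
  s_2 = 1 + 1 + 0 + 1 + 0 + 1 + 0 + 1 = 5 ≡ 1 (mod 2).
  s_3 = 0 + 1 + 0 + 1 + 1 + 0 + 0 + 1 = 4 ≡ 0 (mod 2).
  s_4 = 1 + 1 + 1 + 1 + 0 + 0 + 1 + 1 = 6 ≡ 0 (mod 2).
s = (1, 1, 0, 0)^T — this equals column 12 of H (binary 1100), so error is at position 12.
Correct: flip bit 12 of r = 101110100100101 to get c = 101110100101101.


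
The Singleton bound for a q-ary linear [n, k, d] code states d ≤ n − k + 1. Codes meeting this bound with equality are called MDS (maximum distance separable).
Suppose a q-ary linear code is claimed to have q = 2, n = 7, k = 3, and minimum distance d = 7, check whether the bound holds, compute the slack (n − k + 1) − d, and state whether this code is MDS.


Singleton RHS = n − k + 1 = 5, slack = -2, bound violated (no such code; not MDS).

Singleton bound: d ≤ n − k + 1.
Here n = 7, k = 3, so n − k + 1 = 5.
Given d = 7, check d ≤ 5: NO.
Slack = (n − k + 1) − d = -2.
The slack is negative: d = 7 exceeds n − k + 1 = 5 by 2, so the Singleton bound is violated and no linear [7, 3, 7]_2 code can exist. In particular it is not MDS (MDS requires d = n − k + 1 exactly).
Description: the claimed parameters are [7, 3, 7]_2; such a code would be impossible (violates the Singleton bound).


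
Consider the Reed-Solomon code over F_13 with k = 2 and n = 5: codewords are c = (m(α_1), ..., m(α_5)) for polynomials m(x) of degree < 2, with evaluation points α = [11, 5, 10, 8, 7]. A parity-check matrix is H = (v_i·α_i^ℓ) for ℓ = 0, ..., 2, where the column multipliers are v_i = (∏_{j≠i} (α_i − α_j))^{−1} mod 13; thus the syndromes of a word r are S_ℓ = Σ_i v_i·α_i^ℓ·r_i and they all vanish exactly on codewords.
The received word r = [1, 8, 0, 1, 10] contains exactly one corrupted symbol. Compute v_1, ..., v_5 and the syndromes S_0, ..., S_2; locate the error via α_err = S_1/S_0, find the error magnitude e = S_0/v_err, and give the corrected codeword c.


S = (11, 10, 2), error at position 4, error magnitude e = 3, c = [1, 8, 0, 11, 10].

Step 1: column multipliers v_i = (∏_{j≠i}(α_i − α_j))^{−1} mod 13.
  i = 1 (α = 11): (11−5)(11−10)(11−8)(11−7) = 6·1·3·4 = 72 ≡ 7, so v_1 = 7^{−1} = 2 (mod 13).
  i = 2 (α = 5): (5−11)(5−10)(5−8)(5−7) = (−6)·(−5)·(−3)·(−2) = 180 ≡ 11, so v_2 = 11^{−1} = 6 (mod 13).
  i = 3 (α = 10): (10−11)(10−5)(10−8)(10−7) = (−1)·5·2·3 = −30 ≡ 9, so v_3 = 9^{−1} = 3 (mod 13).
  i = 4 (α = 8): (8−11)(8−5)(8−10)(8−7) = (−3)·3·(−2)·1 = 18 ≡ 5, so v_4 = 5^{−1} = 8 (mod 13).
  i = 5 (α = 7): (7−11)(7−5)(7−10)(7−8) = (−4)·2·(−3)·(−1) = −24 ≡ 2, so v_5 = 2^{−1} = 7 (mod 13).
  v = [2, 6, 3, 8, 7].
Step 2: syndromes of r = [1, 8, 0, 1, 10] (all sums mod 13).
  S_0 = Σ v_i r_i = 2·1 + 6·8 + 3·0 + 8·1 + 7·10 = 128 ≡ 11.
  S_1 = Σ v_i α_i r_i = 2·11·1 + 6·5·8 + 3·10·0 + 8·8·1 + 7·7·10 = 816 ≡ 10.
  α_i^2 mod 13 = [4, 12, 9, 12, 10].
  S_2 = Σ v_i α_i^2 r_i = 2·4·1 + 6·12·8 + 3·9·0 + 8·12·1 + 7·10·10 = 1380 ≡ 2.
  S = (11, 10, 2) ≠ 0, so r is not a codeword (an error is present).
Step 3: locate the error. For a single error e at position i, S_ℓ = v_i·e·α_i^ℓ, so α_err = S_1/S_0.
  S_0^{−1} = 11^{−1} = 6 (mod 13), so α_err = 10·6 = 60 ≡ 8 = α_4. Error position i = 4.
  Consistency check: S_2/S_1 = 2·4 = 8 ≡ 8 = α_err ✓ (single-error assumption holds).
Step 4: error magnitude e = S_0/v_4 = S_0·∏_{j≠4}(α_4 − α_j) = 11·5 = 55 ≡ 3 (mod 13).
Step 5: correct position 4: c_4 = r_4 − e = 1 − 3 ≡ 11 (mod 13). Hence c = [1, 8, 0, 11, 10].
  Check: interpolating c through the α_i gives m(x) = 3 + 1·x (degree < 2) with m(α_i) = c_i for every i, so c is indeed a codeword.


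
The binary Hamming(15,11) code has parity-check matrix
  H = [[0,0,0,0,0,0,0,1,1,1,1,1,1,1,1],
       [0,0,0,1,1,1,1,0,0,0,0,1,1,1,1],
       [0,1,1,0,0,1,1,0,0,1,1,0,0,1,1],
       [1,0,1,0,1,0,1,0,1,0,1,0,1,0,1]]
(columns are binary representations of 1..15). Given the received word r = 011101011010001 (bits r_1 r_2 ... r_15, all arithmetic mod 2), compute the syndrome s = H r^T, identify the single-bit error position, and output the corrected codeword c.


s = (0, 1, 1, 0)^T, error position = 6, corrected codeword c = 011100011010001

Compute s = H r^T mod 2 one row at a time:
  s_1 = 1 + 1 + 0 + 1 + 0 + 0 + 0 + 1 = 4 ≡ 0 (mod 2).
  s_2 = 1 + 0 + 1 + 0 + 0 + 0 + 0 + 1 = 3 ≡ 1 (mod 2).
  s_3 = 1 + 1 + 1 + 0 + 0 + 1 + 0 + 1 = 5 ≡ 1 (mod 2).
  s_4 = 0 + 1 + 0 + 0 + 1 + 1 + 0 + 1 = 4 ≡ 0 (mod 2).
s = (0, 1, 1, 0)^T — this equals column 6 of H (binary 0110), so error is at position 6.
Correct: flip bit 6 of r = 011101011010001 to get c = 011100011010001.


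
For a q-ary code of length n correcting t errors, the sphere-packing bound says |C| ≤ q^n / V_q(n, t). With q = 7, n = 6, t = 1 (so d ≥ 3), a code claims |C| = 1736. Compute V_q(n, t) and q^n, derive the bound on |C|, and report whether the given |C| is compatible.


V_q(n, t) = 37, q^n = 117649, Hamming bound = 3179, |C| = 1736 ≤ bound (satisfied).

Step 1: Compute V_q(n, t) = Σ_{j=0}^1 C(n, j) (q−1)^j.
  j = 0: C(6,0)·(6)^0 = 1·1 = 1.
  j = 1: C(6,1)·(6)^1 = 6·6 = 36.
  V_q(n, t) = 1 + 36 = 37.
Step 2: q^n = 7^6 = 117649.
Step 3: Hamming bound ⌊q^n / V_q(n,t)⌋ = ⌊117649/37⌋ = 3179.
Step 4: Compare |C| = 1736 to 3179: satisfied.
The claimed |C| lies below the Hamming bound.


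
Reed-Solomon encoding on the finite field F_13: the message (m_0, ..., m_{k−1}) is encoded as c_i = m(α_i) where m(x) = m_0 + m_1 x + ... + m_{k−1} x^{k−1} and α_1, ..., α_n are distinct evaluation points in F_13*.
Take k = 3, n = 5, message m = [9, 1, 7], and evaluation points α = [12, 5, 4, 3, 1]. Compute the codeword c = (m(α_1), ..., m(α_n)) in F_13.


c = [2, 7, 8, 10, 4]

Message polynomial: m(x) = 9 + 1·x + 7·x^2 (mod 13).
For each evaluation point α_i, compute m(α_i) mod 13:
  α_1 = 12: Horner steps 7 → 7 → 2, so m(12) = 2.
  α_2 = 5: Horner steps 7 → 10 → 7, so m(5) = 7.
  α_3 = 4: Horner steps 7 → 3 → 8, so m(4) = 8.
  α_4 = 3: Horner steps 7 → 9 → 10, so m(3) = 10.
  α_5 = 1: Horner steps 7 → 8 → 4, so m(1) = 4.
Codeword c = [2, 7, 8, 10, 4] ∈ F_13^5.


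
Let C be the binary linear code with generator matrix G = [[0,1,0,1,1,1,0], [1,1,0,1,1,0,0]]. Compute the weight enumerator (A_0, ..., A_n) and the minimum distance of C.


Weight distribution: A_0 = 1, A_2 = 1, A_4 = 2. Minimum distance d = 2.

Enumerate all 2^2 = 4 messages m ∈ F_2^2.
For each, compute codeword c = mG in F_2^7, then tally its weight.
  m = 00 → c = 0000000, weight = 0.
  m = 10 → c = 0101110, weight = 4.
  m = 01 → c = 1101100, weight = 4.
  m = 11 → c = 1000010, weight = 2.
Tally weights:
  weight 0: 1 codewords.
  weight 2: 1 codewords.
  weight 4: 2 codewords.
Minimum distance d = smallest w > 0 with A_w > 0 = 2.
Sanity: Σ A_w = 4 = 2^2 = 4 ✓.


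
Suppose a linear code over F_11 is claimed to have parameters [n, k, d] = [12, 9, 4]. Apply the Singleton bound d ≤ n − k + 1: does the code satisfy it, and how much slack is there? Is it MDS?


Singleton RHS = n − k + 1 = 4, slack = 0, bound satisfied, MDS.

Singleton bound: d ≤ n − k + 1.
Here n = 12, k = 9, so n − k + 1 = 4.
Given d = 4, check d ≤ 4: YES.
Slack = (n − k + 1) − d = 0.
The code is MDS (slack = 0).
Description: the claimed parameters are [12, 9, 4]_11; such a code would be MDS (meets Singleton bound).


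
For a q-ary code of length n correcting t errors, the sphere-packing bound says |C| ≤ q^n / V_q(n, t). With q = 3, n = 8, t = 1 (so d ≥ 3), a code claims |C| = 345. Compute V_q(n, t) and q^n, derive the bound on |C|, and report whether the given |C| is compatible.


V_q(n, t) = 17, q^n = 6561, Hamming bound = 385, |C| = 345 ≤ bound (satisfied).

Step 1: Compute V_q(n, t) = Σ_{j=0}^1 C(n, j) (q−1)^j.
  j = 0: C(8,0)·(2)^0 = 1·1 = 1.
  j = 1: C(8,1)·(2)^1 = 8·2 = 16.
  V_q(n, t) = 1 + 16 = 17.
Step 2: q^n = 3^8 = 6561.
Step 3: Hamming bound ⌊q^n / V_q(n,t)⌋ = ⌊6561/17⌋ = 385.
Step 4: Compare |C| = 345 to 385: satisfied.
The claimed |C| lies below the Hamming bound.


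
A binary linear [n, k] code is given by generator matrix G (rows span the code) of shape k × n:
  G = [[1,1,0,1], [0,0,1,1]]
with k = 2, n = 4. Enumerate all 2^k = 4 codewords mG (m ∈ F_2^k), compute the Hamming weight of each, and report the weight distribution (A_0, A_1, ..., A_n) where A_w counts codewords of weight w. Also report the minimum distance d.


Weight distribution: A_0 = 1, A_2 = 1, A_3 = 2. Minimum distance d = 2.

Enumerate all 2^2 = 4 messages m ∈ F_2^2.
For each, compute codeword c = mG in F_2^4, then tally its weight.
  m = 00 → c = 0000, weight = 0.
  m = 10 → c = 1101, weight = 3.
  m = 01 → c = 0011, weight = 2.
  m = 11 → c = 1110, weight = 3.
Tally weights:
  weight 0: 1 codewords.
  weight 2: 1 codewords.
  weight 3: 2 codewords.
Minimum distance d = smallest w > 0 with A_w > 0 = 2.
Sanity: Σ A_w = 4 = 2^2 = 4 ✓.


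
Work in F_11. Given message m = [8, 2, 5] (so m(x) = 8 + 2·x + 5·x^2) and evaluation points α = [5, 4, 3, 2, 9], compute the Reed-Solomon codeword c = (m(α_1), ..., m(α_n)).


c = [0, 8, 4, 10, 2]

Message polynomial: m(x) = 8 + 2·x + 5·x^2 (mod 11).
For each evaluation point α_i, compute m(α_i) mod 11:
  α_1 = 5: Horner steps 5 → 5 → 0, so m(5) = 0.
  α_2 = 4: Horner steps 5 → 0 → 8, so m(4) = 8.
  α_3 = 3: Horner steps 5 → 6 → 4, so m(3) = 4.
  α_4 = 2: Horner steps 5 → 1 → 10, so m(2) = 10.
  α_5 = 9: Horner steps 5 → 3 → 2, so m(9) = 2.
Codeword c = [0, 8, 4, 10, 2] ∈ F_11^5.


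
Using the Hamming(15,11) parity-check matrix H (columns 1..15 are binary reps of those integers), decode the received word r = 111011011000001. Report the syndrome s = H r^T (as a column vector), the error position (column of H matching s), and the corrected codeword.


s = (1, 1, 0, 1)^T, error position = 13, corrected codeword c = 111011011000101

Compute s = H r^T mod 2 one row at a time:
  s_1 = 1 + 1 + 0 + 0 + 0 + 0 + 0 + 1 = 3 ≡ 1 (mod 2).
  s_2 = 0 + 1 + 1 + 0 + 0 + 0 + 0 + 1 = 3 ≡ 1 (mod 2).
  s_3 = 1 + 1 + 1 + 0 + 0 + 0 + 0 + 1 = 4 ≡ 0 (mod 2).
  s_4 = 1 + 1 + 1 + 0 + 1 + 0 + 0 + 1 = 5 ≡ 1 (mod 2).
s = (1, 1, 0, 1)^T — this equals column 13 of H (binary 1101), so error is at position 13.
Correct: flip bit 13 of r = 111011011000001 to get c = 111011011000101.


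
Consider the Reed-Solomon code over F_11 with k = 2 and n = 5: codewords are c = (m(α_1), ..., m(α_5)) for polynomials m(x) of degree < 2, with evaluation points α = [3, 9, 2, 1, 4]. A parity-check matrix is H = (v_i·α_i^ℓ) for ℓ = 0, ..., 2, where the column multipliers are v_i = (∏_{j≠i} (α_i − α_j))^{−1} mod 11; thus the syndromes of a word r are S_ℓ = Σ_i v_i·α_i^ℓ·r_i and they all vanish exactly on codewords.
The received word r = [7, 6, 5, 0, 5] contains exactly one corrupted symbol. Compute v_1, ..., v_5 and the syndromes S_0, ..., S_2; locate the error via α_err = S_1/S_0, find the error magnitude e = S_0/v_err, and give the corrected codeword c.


S = (5, 10, 9), error at position 3, error magnitude e = 7, c = [7, 6, 9, 0, 5].

Step 1: column multipliers v_i = (∏_{j≠i}(α_i − α_j))^{−1} mod 11.
  i = 1 (α = 3): (3−9)(3−2)(3−1)(3−4) = (−6)·1·2·(−1) = 12 ≡ 1, so v_1 = 1^{−1} = 1 (mod 11).
  i = 2 (α = 9): (9−3)(9−2)(9−1)(9−4) = 6·7·8·5 = 1680 ≡ 8, so v_2 = 8^{−1} = 7 (mod 11).
  i = 3 (α = 2): (2−3)(2−9)(2−1)(2−4) = (−1)·(−7)·1·(−2) = −14 ≡ 8, so v_3 = 8^{−1} = 7 (mod 11).
  i = 4 (α = 1): (1−3)(1−9)(1−2)(1−4) = (−2)·(−8)·(−1)·(−3) = 48 ≡ 4, so v_4 = 4^{−1} = 3 (mod 11).
  i = 5 (α = 4): (4−3)(4−9)(4−2)(4−1) = 1·(−5)·2·3 = −30 ≡ 3, so v_5 = 3^{−1} = 4 (mod 11).
  v = [1, 7, 7, 3, 4].
Step 2: syndromes of r = [7, 6, 5, 0, 5] (all sums mod 11).
  S_0 = Σ v_i r_i = 1·7 + 7·6 + 7·5 + 3·0 + 4·5 = 104 ≡ 5.
  S_1 = Σ v_i α_i r_i = 1·3·7 + 7·9·6 + 7·2·5 + 3·1·0 + 4·4·5 = 549 ≡ 10.
  α_i^2 mod 11 = [9, 4, 4, 1, 5].
  S_2 = Σ v_i α_i^2 r_i = 1·9·7 + 7·4·6 + 7·4·5 + 3·1·0 + 4·5·5 = 471 ≡ 9.
  S = (5, 10, 9) ≠ 0, so r is not a codeword (an error is present).
Step 3: locate the error. For a single error e at position i, S_ℓ = v_i·e·α_i^ℓ, so α_err = S_1/S_0.
  S_0^{−1} = 5^{−1} = 9 (mod 11), so α_err = 10·9 = 90 ≡ 2 = α_3. Error position i = 3.
  Consistency check: S_2/S_1 = 9·10 = 90 ≡ 2 = α_err ✓ (single-error assumption holds).
Step 4: error magnitude e = S_0/v_3 = S_0·∏_{j≠3}(α_3 − α_j) = 5·8 = 40 ≡ 7 (mod 11).
Step 5: correct position 3: c_3 = r_3 − e = 5 − 7 ≡ 9 (mod 11). Hence c = [7, 6, 9, 0, 5].
  Check: interpolating c through the α_i gives m(x) = 2 + 9·x (degree < 2) with m(α_i) = c_i for every i, so c is indeed a codeword.


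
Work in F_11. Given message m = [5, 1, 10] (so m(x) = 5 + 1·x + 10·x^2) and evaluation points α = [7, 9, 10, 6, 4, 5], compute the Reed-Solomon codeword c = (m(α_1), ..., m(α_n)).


c = [7, 10, 3, 8, 4, 7]

Message polynomial: m(x) = 5 + 1·x + 10·x^2 (mod 11).
For each evaluation point α_i, compute m(α_i) mod 11:
  α_1 = 7: Horner steps 10 → 5 → 7, so m(7) = 7.
  α_2 = 9: Horner steps 10 → 3 → 10, so m(9) = 10.
  α_3 = 10: Horner steps 10 → 2 → 3, so m(10) = 3.
  α_4 = 6: Horner steps 10 → 6 → 8, so m(6) = 8.
  α_5 = 4: Horner steps 10 → 8 → 4, so m(4) = 4.
  α_6 = 5: Horner steps 10 → 7 → 7, so m(5) = 7.
Codeword c = [7, 10, 3, 8, 4, 7] ∈ F_11^6.


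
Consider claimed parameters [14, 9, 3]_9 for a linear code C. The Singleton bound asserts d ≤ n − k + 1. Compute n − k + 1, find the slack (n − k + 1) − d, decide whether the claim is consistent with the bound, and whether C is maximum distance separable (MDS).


Singleton RHS = n − k + 1 = 6, slack = 3, bound satisfied, not MDS.

Singleton bound: d ≤ n − k + 1.
Here n = 14, k = 9, so n − k + 1 = 6.
Given d = 3, check d ≤ 6: YES.
Slack = (n − k + 1) − d = 3.
The code is NOT MDS (slack = 3 > 0).
Description: the claimed parameters are [14, 9, 3]_9; such a code would be non-MDS.


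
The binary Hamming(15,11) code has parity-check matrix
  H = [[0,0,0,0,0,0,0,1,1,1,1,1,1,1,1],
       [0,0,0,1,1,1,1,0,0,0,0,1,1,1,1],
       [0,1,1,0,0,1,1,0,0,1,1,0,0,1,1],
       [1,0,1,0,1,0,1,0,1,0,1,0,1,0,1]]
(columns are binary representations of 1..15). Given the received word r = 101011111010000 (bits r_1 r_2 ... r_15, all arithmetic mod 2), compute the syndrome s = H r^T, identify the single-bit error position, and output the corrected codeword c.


s = (1, 1, 0, 0)^T, error position = 12, corrected codeword c = 101011111011000

Compute s = H r^T mod 2 one row at a time:
  s_1 = 1 + 1 + 0 + 1 + 0 + 0 + 0 + 0 = 3 ≡ 1 (mod 2).
  s_2 = 0 + 1 + 1 + 1 + 0 + 0 + 0 + 0 = 3 ≡ 1 (mod 2).
  s_3 = 0 + 1 + 1 + 1 + 0 + 1 + 0 + 0 = 4 ≡ 0 (mod 2).
  s_4 = 1 + 1 + 1 + 1 + 1 + 1 + 0 + 0 = 6 ≡ 0 (mod 2).
s = (1, 1, 0, 0)^T — this equals column 12 of H (binary 1100), so error is at position 12.
Correct: flip bit 12 of r = 101011111010000 to get c = 101011111011000.


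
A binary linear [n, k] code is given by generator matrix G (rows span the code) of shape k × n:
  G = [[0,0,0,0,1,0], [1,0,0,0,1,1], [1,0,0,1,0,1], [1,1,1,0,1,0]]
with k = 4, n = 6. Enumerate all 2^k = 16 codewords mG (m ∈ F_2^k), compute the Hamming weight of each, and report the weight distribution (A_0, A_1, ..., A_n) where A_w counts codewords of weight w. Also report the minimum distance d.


Weight distribution: A_0 = 1, A_1 = 2, A_2 = 2, A_3 = 4, A_4 = 5, A_5 = 2. Minimum distance d = 1.

Enumerate all 2^4 = 16 messages m ∈ F_2^4.
For each, compute codeword c = mG in F_2^6, then tally its weight.
  m = 0000 → c = 000000, weight = 0.
  m = 1000 → c = 000010, weight = 1.
  m = 0100 → c = 100011, weight = 3.
  m = 1100 → c = 100001, weight = 2.
  m = 0010 → c = 100101, weight = 3.
  m = 1010 → c = 100111, weight = 4.
  m = 0110 → c = 000110, weight = 2.
  m = 1110 → c = 000100, weight = 1.
  m = 0001 → c = 111010, weight = 4.
  m = 1001 → c = 111000, weight = 3.
  m = 0101 → c = 011001, weight = 3.
  m = 1101 → c = 011011, weight = 4.
  m = 0011 → c = 011111, weight = 5.
  m = 1011 → c = 011101, weight = 4.
  m = 0111 → c = 111100, weight = 4.
  m = 1111 → c = 111110, weight = 5.
Tally weights:
  weight 0: 1 codewords.
  weight 1: 2 codewords.
  weight 2: 2 codewords.
  weight 3: 4 codewords.
  weight 4: 5 codewords.
  weight 5: 2 codewords.
Minimum distance d = smallest w > 0 with A_w > 0 = 1.
Sanity: Σ A_w = 16 = 2^4 = 16 ✓.


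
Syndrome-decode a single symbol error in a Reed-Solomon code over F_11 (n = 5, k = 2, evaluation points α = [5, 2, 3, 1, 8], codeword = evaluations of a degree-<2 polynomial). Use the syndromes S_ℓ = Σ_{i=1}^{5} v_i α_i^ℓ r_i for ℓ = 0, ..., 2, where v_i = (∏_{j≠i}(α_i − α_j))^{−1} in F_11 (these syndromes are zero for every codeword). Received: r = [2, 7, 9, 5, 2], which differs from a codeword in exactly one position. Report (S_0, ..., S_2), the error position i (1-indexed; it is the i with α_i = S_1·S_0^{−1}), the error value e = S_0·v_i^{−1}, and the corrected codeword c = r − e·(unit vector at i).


S = (9, 6, 4), error at position 5, error magnitude e = 5, c = [2, 7, 9, 5, 8].

Step 1: column multipliers v_i = (∏_{j≠i}(α_i − α_j))^{−1} mod 11.
  i = 1 (α = 5): (5−2)(5−3)(5−1)(5−8) = 3·2·4·(−3) = −72 ≡ 5, so v_1 = 5^{−1} = 9 (mod 11).
  i = 2 (α = 2): (2−5)(2−3)(2−1)(2−8) = (−3)·(−1)·1·(−6) = −18 ≡ 4, so v_2 = 4^{−1} = 3 (mod 11).
  i = 3 (α = 3): (3−5)(3−2)(3−1)(3−8) = (−2)·1·2·(−5) = 20 ≡ 9, so v_3 = 9^{−1} = 5 (mod 11).
  i = 4 (α = 1): (1−5)(1−2)(1−3)(1−8) = (−4)·(−1)·(−2)·(−7) = 56 ≡ 1, so v_4 = 1^{−1} = 1 (mod 11).
  i = 5 (α = 8): (8−5)(8−2)(8−3)(8−1) = 3·6·5·7 = 630 ≡ 3, so v_5 = 3^{−1} = 4 (mod 11).
  v = [9, 3, 5, 1, 4].
Step 2: syndromes of r = [2, 7, 9, 5, 2] (all sums mod 11).
  S_0 = Σ v_i r_i = 9·2 + 3·7 + 5·9 + 1·5 + 4·2 = 97 ≡ 9.
  S_1 = Σ v_i α_i r_i = 9·5·2 + 3·2·7 + 5·3·9 + 1·1·5 + 4·8·2 = 336 ≡ 6.
  α_i^2 mod 11 = [3, 4, 9, 1, 9].
  S_2 = Σ v_i α_i^2 r_i = 9·3·2 + 3·4·7 + 5·9·9 + 1·1·5 + 4·9·2 = 620 ≡ 4.
  S = (9, 6, 4) ≠ 0, so r is not a codeword (an error is present).
Step 3: locate the error. For a single error e at position i, S_ℓ = v_i·e·α_i^ℓ, so α_err = S_1/S_0.
  S_0^{−1} = 9^{−1} = 5 (mod 11), so α_err = 6·5 = 30 ≡ 8 = α_5. Error position i = 5.
  Consistency check: S_2/S_1 = 4·2 = 8 ≡ 8 = α_err ✓ (single-error assumption holds).
Step 4: error magnitude e = S_0/v_5 = S_0·∏_{j≠5}(α_5 − α_j) = 9·3 = 27 ≡ 5 (mod 11).
Step 5: correct position 5: c_5 = r_5 − e = 2 − 5 ≡ 8 (mod 11). Hence c = [2, 7, 9, 5, 8].
  Check: interpolating c through the α_i gives m(x) = 3 + 2·x (degree < 2) with m(α_i) = c_i for every i, so c is indeed a codeword.


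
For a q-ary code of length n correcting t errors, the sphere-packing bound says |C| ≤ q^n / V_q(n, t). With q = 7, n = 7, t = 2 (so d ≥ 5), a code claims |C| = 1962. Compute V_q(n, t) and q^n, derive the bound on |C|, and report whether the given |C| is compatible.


V_q(n, t) = 799, q^n = 823543, Hamming bound = 1030, |C| = 1962 > bound (violated).

Step 1: Compute V_q(n, t) = Σ_{j=0}^2 C(n, j) (q−1)^j.
  j = 0: C(7,0)·(6)^0 = 1·1 = 1.
  j = 1: C(7,1)·(6)^1 = 7·6 = 42.
  j = 2: C(7,2)·(6)^2 = 21·36 = 756.
  V_q(n, t) = 1 + 42 + 756 = 799.
Step 2: q^n = 7^7 = 823543.
Step 3: Hamming bound ⌊q^n / V_q(n,t)⌋ = ⌊823543/799⌋ = 1030.
Step 4: Compare |C| = 1962 to 1030: violated.
The claimed |C| lies above the Hamming bound, so no 7-ary code of length 7 with d ≥ 5 can have 1962 codewords.


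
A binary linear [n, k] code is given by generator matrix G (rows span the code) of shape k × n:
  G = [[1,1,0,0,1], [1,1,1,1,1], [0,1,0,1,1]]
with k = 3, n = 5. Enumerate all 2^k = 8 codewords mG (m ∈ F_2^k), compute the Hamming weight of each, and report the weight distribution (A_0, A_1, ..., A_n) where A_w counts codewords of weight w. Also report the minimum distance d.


Weight distribution: A_0 = 1, A_2 = 3, A_3 = 3, A_5 = 1. Minimum distance d = 2.

Enumerate all 2^3 = 8 messages m ∈ F_2^3.
For each, compute codeword c = mG in F_2^5, then tally its weight.
  m = 000 → c = 00000, weight = 0.
  m = 100 → c = 11001, weight = 3.
  m = 010 → c = 11111, weight = 5.
  m = 110 → c = 00110, weight = 2.
  m = 001 → c = 01011, weight = 3.
  m = 101 → c = 10010, weight = 2.
  m = 011 → c = 10100, weight = 2.
  m = 111 → c = 01101, weight = 3.
Tally weights:
  weight 0: 1 codewords.
  weight 2: 3 codewords.
  weight 3: 3 codewords.
  weight 5: 1 codewords.
Minimum distance d = smallest w > 0 with A_w > 0 = 2.
Sanity: Σ A_w = 8 = 2^3 = 8 ✓.


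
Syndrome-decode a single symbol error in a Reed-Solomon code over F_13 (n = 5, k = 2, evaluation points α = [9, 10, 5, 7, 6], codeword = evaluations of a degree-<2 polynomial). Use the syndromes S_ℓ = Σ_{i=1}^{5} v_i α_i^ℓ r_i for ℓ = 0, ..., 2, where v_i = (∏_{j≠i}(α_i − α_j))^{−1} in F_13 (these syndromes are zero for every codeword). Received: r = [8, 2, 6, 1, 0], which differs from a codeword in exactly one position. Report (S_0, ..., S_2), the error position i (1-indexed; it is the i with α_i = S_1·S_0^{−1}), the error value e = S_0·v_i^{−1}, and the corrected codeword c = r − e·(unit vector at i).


S = (6, 3, 8), error at position 4, error magnitude e = 7, c = [8, 2, 6, 7, 0].

Step 1: column multipliers v_i = (∏_{j≠i}(α_i − α_j))^{−1} mod 13.
  i = 1 (α = 9): (9−10)(9−5)(9−7)(9−6) = (−1)·4·2·3 = −24 ≡ 2, so v_1 = 2^{−1} = 7 (mod 13).
  i = 2 (α = 10): (10−9)(10−5)(10−7)(10−6) = 1·5·3·4 = 60 ≡ 8, so v_2 = 8^{−1} = 5 (mod 13).
  i = 3 (α = 5): (5−9)(5−10)(5−7)(5−6) = (−4)·(−5)·(−2)·(−1) = 40 ≡ 1, so v_3 = 1^{−1} = 1 (mod 13).
  i = 4 (α = 7): (7−9)(7−10)(7−5)(7−6) = (−2)·(−3)·2·1 = 12 ≡ 12, so v_4 = 12^{−1} = 12 (mod 13).
  i = 5 (α = 6): (6−9)(6−10)(6−5)(6−7) = (−3)·(−4)·1·(−1) = −12 ≡ 1, so v_5 = 1^{−1} = 1 (mod 13).
  v = [7, 5, 1, 12, 1].
Step 2: syndromes of r = [8, 2, 6, 1, 0] (all sums mod 13).
  S_0 = Σ v_i r_i = 7·8 + 5·2 + 1·6 + 12·1 + 1·0 = 84 ≡ 6.
  S_1 = Σ v_i α_i r_i = 7·9·8 + 5·10·2 + 1·5·6 + 12·7·1 + 1·6·0 = 718 ≡ 3.
  α_i^2 mod 13 = [3, 9, 12, 10, 10].
  S_2 = Σ v_i α_i^2 r_i = 7·3·8 + 5·9·2 + 1·12·6 + 12·10·1 + 1·10·0 = 450 ≡ 8.
  S = (6, 3, 8) ≠ 0, so r is not a codeword (an error is present).
Step 3: locate the error. For a single error e at position i, S_ℓ = v_i·e·α_i^ℓ, so α_err = S_1/S_0.
  S_0^{−1} = 6^{−1} = 11 (mod 13), so α_err = 3·11 = 33 ≡ 7 = α_4. Error position i = 4.
  Consistency check: S_2/S_1 = 8·9 = 72 ≡ 7 = α_err ✓ (single-error assumption holds).
Step 4: error magnitude e = S_0/v_4 = S_0·∏_{j≠4}(α_4 − α_j) = 6·12 = 72 ≡ 7 (mod 13).
Step 5: correct position 4: c_4 = r_4 − e = 1 − 7 ≡ 7 (mod 13). Hence c = [8, 2, 6, 7, 0].
  Check: interpolating c through the α_i gives m(x) = 10 + 7·x (degree < 2) with m(α_i) = c_i for every i, so c is indeed a codeword.


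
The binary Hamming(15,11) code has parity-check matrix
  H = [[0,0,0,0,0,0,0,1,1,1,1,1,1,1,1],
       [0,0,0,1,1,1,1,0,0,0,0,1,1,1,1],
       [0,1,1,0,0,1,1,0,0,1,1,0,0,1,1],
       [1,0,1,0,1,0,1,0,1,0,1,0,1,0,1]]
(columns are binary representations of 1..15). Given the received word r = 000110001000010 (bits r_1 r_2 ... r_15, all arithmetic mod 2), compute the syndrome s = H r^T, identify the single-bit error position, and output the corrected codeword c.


s = (0, 1, 1, 0)^T, error position = 6, corrected codeword c = 000111001000010

Compute s = H r^T mod 2 one row at a time:
  s_1 = 0 + 1 + 0 + 0 + 0 + 0 + 1 + 0 = 2 ≡ 0 (mod 2).
  s_2 = 1 + 1 + 0 + 0 + 0 + 0 + 1 + 0 = 3 ≡ 1 (mod 2).
  s_3 = 0 + 0 + 0 + 0 + 0 + 0 + 1 + 0 = 1 ≡ 1 (mod 2).
  s_4 = 0 + 0 + 1 + 0 + 1 + 0 + 0 + 0 = 2 ≡ 0 (mod 2).
s = (0, 1, 1, 0)^T — this equals column 6 of H (binary 0110), so error is at position 6.
Correct: flip bit 6 of r = 000110001000010 to get c = 000111001000010.


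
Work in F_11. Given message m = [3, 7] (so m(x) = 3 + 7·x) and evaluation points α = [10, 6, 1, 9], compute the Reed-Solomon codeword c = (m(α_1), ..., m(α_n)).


c = [7, 1, 10, 0]

Message polynomial: m(x) = 3 + 7·x (mod 11).
For each evaluation point α_i, compute m(α_i) mod 11:
  α_1 = 10: Horner steps 7 → 7, so m(10) = 7.
  α_2 = 6: Horner steps 7 → 1, so m(6) = 1.
  α_3 = 1: Horner steps 7 → 10, so m(1) = 10.
  α_4 = 9: Horner steps 7 → 0, so m(9) = 0.
Codeword c = [7, 1, 10, 0] ∈ F_11^4.


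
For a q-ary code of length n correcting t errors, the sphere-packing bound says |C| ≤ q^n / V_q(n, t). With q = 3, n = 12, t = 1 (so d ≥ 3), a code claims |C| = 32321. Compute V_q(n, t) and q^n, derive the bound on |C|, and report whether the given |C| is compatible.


V_q(n, t) = 25, q^n = 531441, Hamming bound = 21257, |C| = 32321 > bound (violated).

Step 1: Compute V_q(n, t) = Σ_{j=0}^1 C(n, j) (q−1)^j.
  j = 0: C(12,0)·(2)^0 = 1·1 = 1.
  j = 1: C(12,1)·(2)^1 = 12·2 = 24.
  V_q(n, t) = 1 + 24 = 25.
Step 2: q^n = 3^12 = 531441.
Step 3: Hamming bound ⌊q^n / V_q(n,t)⌋ = ⌊531441/25⌋ = 21257.
Step 4: Compare |C| = 32321 to 21257: violated.
The claimed |C| lies above the Hamming bound, so no 3-ary code of length 12 with d ≥ 3 can have 32321 codewords.


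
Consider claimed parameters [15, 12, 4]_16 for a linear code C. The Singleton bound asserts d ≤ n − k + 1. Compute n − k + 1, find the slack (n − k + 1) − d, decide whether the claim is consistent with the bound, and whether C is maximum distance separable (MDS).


Singleton RHS = n − k + 1 = 4, slack = 0, bound satisfied, MDS.

Singleton bound: d ≤ n − k + 1.
Here n = 15, k = 12, so n − k + 1 = 4.
Given d = 4, check d ≤ 4: YES.
Slack = (n − k + 1) − d = 0.
The code is MDS (slack = 0).
Description: the claimed parameters are [15, 12, 4]_16; such a code would be MDS (meets Singleton bound).


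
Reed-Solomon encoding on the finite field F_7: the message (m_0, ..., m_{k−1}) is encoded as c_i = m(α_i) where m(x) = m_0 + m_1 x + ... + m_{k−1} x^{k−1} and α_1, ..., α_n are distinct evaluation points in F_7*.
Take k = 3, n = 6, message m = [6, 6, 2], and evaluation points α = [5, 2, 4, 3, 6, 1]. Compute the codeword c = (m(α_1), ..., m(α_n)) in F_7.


c = [2, 5, 6, 0, 2, 0]

Message polynomial: m(x) = 6 + 6·x + 2·x^2 (mod 7).
For each evaluation point α_i, compute m(α_i) mod 7:
  α_1 = 5: Horner steps 2 → 2 → 2, so m(5) = 2.
  α_2 = 2: Horner steps 2 → 3 → 5, so m(2) = 5.
  α_3 = 4: Horner steps 2 → 0 → 6, so m(4) = 6.
  α_4 = 3: Horner steps 2 → 5 → 0, so m(3) = 0.
  α_5 = 6: Horner steps 2 → 4 → 2, so m(6) = 2.
  α_6 = 1: Horner steps 2 → 1 → 0, so m(1) = 0.
Codeword c = [2, 5, 6, 0, 2, 0] ∈ F_7^6.


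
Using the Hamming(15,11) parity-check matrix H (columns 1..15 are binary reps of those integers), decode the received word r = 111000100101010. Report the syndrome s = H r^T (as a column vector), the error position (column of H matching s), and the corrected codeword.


s = (1, 1, 1, 1)^T, error position = 15, corrected codeword c = 111000100101011

Compute s = H r^T mod 2 one row at a time:
  s_1 = 0 + 0 + 1 + 0 + 1 + 0 + 1 + 0 = 3 ≡ 1 (mod 2).
  s_2 = 0 + 0 + 0 + 1 + 1 + 0 + 1 + 0 = 3 ≡ 1 (mod 2).
  s_3 = 1 + 1 + 0 + 1 + 1 + 0 + 1 + 0 = 5 ≡ 1 (mod 2).
  s_4 = 1 + 1 + 0 + 1 + 0 + 0 + 0 + 0 = 3 ≡ 1 (mod 2).
s = (1, 1, 1, 1)^T — this equals column 15 of H (binary 1111), so error is at position 15.
Correct: flip bit 15 of r = 111000100101010 to get c = 111000100101011.


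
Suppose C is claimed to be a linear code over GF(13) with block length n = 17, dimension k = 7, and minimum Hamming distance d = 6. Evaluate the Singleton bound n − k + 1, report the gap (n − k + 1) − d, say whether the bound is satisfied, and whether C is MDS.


Singleton RHS = n − k + 1 = 11, slack = 5, bound satisfied, not MDS.

Singleton bound: d ≤ n − k + 1.
Here n = 17, k = 7, so n − k + 1 = 11.
Given d = 6, check d ≤ 11: YES.
Slack = (n − k + 1) − d = 5.
The code is NOT MDS (slack = 5 > 0).
Description: the claimed parameters are [17, 7, 6]_13; such a code would be non-MDS.


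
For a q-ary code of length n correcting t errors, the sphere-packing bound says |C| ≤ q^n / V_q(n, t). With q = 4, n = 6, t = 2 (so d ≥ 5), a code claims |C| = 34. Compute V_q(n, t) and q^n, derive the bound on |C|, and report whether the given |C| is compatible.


V_q(n, t) = 154, q^n = 4096, Hamming bound = 26, |C| = 34 > bound (violated).

Step 1: Compute V_q(n, t) = Σ_{j=0}^2 C(n, j) (q−1)^j.
  j = 0: C(6,0)·(3)^0 = 1·1 = 1.
  j = 1: C(6,1)·(3)^1 = 6·3 = 18.
  j = 2: C(6,2)·(3)^2 = 15·9 = 135.
  V_q(n, t) = 1 + 18 + 135 = 154.
Step 2: q^n = 4^6 = 4096.
Step 3: Hamming bound ⌊q^n / V_q(n,t)⌋ = ⌊4096/154⌋ = 26.
Step 4: Compare |C| = 34 to 26: violated.
The claimed |C| lies above the Hamming bound, so no 4-ary code of length 6 with d ≥ 5 can have 34 codewords.


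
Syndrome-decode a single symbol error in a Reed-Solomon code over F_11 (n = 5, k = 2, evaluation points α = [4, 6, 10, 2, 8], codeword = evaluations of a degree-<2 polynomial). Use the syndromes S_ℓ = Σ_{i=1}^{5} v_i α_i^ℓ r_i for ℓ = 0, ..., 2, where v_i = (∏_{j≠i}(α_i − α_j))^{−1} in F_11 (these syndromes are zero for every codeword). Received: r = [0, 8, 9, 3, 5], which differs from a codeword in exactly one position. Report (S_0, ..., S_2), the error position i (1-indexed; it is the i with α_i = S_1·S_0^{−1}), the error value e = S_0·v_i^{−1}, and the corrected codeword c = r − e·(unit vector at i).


S = (4, 7, 4), error at position 3, error magnitude e = 7, c = [0, 8, 2, 3, 5].

Step 1: column multipliers v_i = (∏_{j≠i}(α_i − α_j))^{−1} mod 11.
  i = 1 (α = 4): (4−6)(4−10)(4−2)(4−8) = (−2)·(−6)·2·(−4) = −96 ≡ 3, so v_1 = 3^{−1} = 4 (mod 11).
  i = 2 (α = 6): (6−4)(6−10)(6−2)(6−8) = 2·(−4)·4·(−2) = 64 ≡ 9, so v_2 = 9^{−1} = 5 (mod 11).
  i = 3 (α = 10): (10−4)(10−6)(10−2)(10−8) = 6·4·8·2 = 384 ≡ 10, so v_3 = 10^{−1} = 10 (mod 11).
  i = 4 (α = 2): (2−4)(2−6)(2−10)(2−8) = (−2)·(−4)·(−8)·(−6) = 384 ≡ 10, so v_4 = 10^{−1} = 10 (mod 11).
  i = 5 (α = 8): (8−4)(8−6)(8−10)(8−2) = 4·2·(−2)·6 = −96 ≡ 3, so v_5 = 3^{−1} = 4 (mod 11).
  v = [4, 5, 10, 10, 4].
Step 2: syndromes of r = [0, 8, 9, 3, 5] (all sums mod 11).
  S_0 = Σ v_i r_i = 4·0 + 5·8 + 10·9 + 10·3 + 4·5 = 180 ≡ 4.
  S_1 = Σ v_i α_i r_i = 4·4·0 + 5·6·8 + 10·10·9 + 10·2·3 + 4·8·5 = 1360 ≡ 7.
  α_i^2 mod 11 = [5, 3, 1, 4, 9].
  S_2 = Σ v_i α_i^2 r_i = 4·5·0 + 5·3·8 + 10·1·9 + 10·4·3 + 4·9·5 = 510 ≡ 4.
  S = (4, 7, 4) ≠ 0, so r is not a codeword (an error is present).
Step 3: locate the error. For a single error e at position i, S_ℓ = v_i·e·α_i^ℓ, so α_err = S_1/S_0.
  S_0^{−1} = 4^{−1} = 3 (mod 11), so α_err = 7·3 = 21 ≡ 10 = α_3. Error position i = 3.
  Consistency check: S_2/S_1 = 4·8 = 32 ≡ 10 = α_err ✓ (single-error assumption holds).
Step 4: error magnitude e = S_0/v_3 = S_0·∏_{j≠3}(α_3 − α_j) = 4·10 = 40 ≡ 7 (mod 11).
Step 5: correct position 3: c_3 = r_3 − e = 9 − 7 ≡ 2 (mod 11). Hence c = [0, 8, 2, 3, 5].
  Check: interpolating c through the α_i gives m(x) = 6 + 4·x (degree < 2) with m(α_i) = c_i for every i, so c is indeed a codeword.


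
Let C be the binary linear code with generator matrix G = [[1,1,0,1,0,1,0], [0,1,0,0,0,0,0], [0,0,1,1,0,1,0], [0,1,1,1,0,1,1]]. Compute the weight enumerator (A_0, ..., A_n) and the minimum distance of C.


Weight distribution: A_0 = 1, A_1 = 2, A_2 = 2, A_3 = 4, A_4 = 5, A_5 = 2. Minimum distance d = 1.

Enumerate all 2^4 = 16 messages m ∈ F_2^4.
For each, compute codeword c = mG in F_2^7, then tally its weight.
  m = 0000 → c = 0000000, weight = 0.
  m = 1000 → c = 1101010, weight = 4.
  m = 0100 → c = 0100000, weight = 1.
  m = 1100 → c = 1001010, weight = 3.
  m = 0010 → c = 0011010, weight = 3.
  m = 1010 → c = 1110000, weight = 3.
  m = 0110 → c = 0111010, weight = 4.
  m = 1110 → c = 1010000, weight = 2.
  m = 0001 → c = 0111011, weight = 5.
  m = 1001 → c = 1010001, weight = 3.
  m = 0101 → c = 0011011, weight = 4.
  m = 1101 → c = 1110001, weight = 4.
  m = 0011 → c = 0100001, weight = 2.
  m = 1011 → c = 1001011, weight = 4.
  m = 0111 → c = 0000001, weight = 1.
  m = 1111 → c = 1101011, weight = 5.
Tally weights:
  weight 0: 1 codewords.
  weight 1: 2 codewords.
  weight 2: 2 codewords.
  weight 3: 4 codewords.
  weight 4: 5 codewords.
  weight 5: 2 codewords.
Minimum distance d = smallest w > 0 with A_w > 0 = 1.
Sanity: Σ A_w = 16 = 2^4 = 16 ✓.


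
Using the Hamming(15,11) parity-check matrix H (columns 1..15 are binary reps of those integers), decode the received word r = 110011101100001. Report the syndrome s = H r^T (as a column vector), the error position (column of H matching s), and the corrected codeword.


s = (1, 0, 1, 1)^T, error position = 11, corrected codeword c = 110011101110001

Compute s = H r^T mod 2 one row at a time:
  s_1 = 0 + 1 + 1 + 0 + 0 + 0 + 0 + 1 = 3 ≡ 1 (mod 2).
  s_2 = 0 + 1 + 1 + 1 + 0 + 0 + 0 + 1 = 4 ≡ 0 (mod 2).
  s_3 = 1 + 0 + 1 + 1 + 1 + 0 + 0 + 1 = 5 ≡ 1 (mod 2).
  s_4 = 1 + 0 + 1 + 1 + 1 + 0 + 0 + 1 = 5 ≡ 1 (mod 2).
s = (1, 0, 1, 1)^T — this equals column 11 of H (binary 1011), so error is at position 11.
Correct: flip bit 11 of r = 110011101100001 to get c = 110011101110001.


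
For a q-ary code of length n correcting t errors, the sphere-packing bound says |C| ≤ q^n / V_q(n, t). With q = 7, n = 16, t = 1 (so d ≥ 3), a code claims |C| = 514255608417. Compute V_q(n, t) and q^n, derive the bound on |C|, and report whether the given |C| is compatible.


V_q(n, t) = 97, q^n = 33232930569601, Hamming bound = 342607531645, |C| = 514255608417 > bound (violated).

Step 1: Compute V_q(n, t) = Σ_{j=0}^1 C(n, j) (q−1)^j.
  j = 0: C(16,0)·(6)^0 = 1·1 = 1.
  j = 1: C(16,1)·(6)^1 = 16·6 = 96.
  V_q(n, t) = 1 + 96 = 97.
Step 2: q^n = 7^16 = 33232930569601.
Step 3: Hamming bound ⌊q^n / V_q(n,t)⌋ = ⌊33232930569601/97⌋ = 342607531645.
Step 4: Compare |C| = 514255608417 to 342607531645: violated.
The claimed |C| lies above the Hamming bound, so no 7-ary code of length 16 with d ≥ 3 can have 514255608417 codewords.


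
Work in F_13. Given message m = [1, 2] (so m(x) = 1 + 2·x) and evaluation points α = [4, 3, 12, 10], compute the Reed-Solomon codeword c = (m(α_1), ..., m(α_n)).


c = [9, 7, 12, 8]

Message polynomial: m(x) = 1 + 2·x (mod 13).
For each evaluation point α_i, compute m(α_i) mod 13:
  α_1 = 4: Horner steps 2 → 9, so m(4) = 9.
  α_2 = 3: Horner steps 2 → 7, so m(3) = 7.
  α_3 = 12: Horner steps 2 → 12, so m(12) = 12.
  α_4 = 10: Horner steps 2 → 8, so m(10) = 8.
Codeword c = [9, 7, 12, 8] ∈ F_13^4.
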